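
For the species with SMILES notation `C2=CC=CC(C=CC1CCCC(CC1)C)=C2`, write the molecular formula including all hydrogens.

Heavy atoms from the SMILES: 16 C.
Implicit hydrogens by atom environment:
  5 × C: 2 H each → 10
  5 × C (aromatic): 1 H each → 5
  4 × C: 1 H each → 4
  1 × C: 3 H
  1 × C (aromatic): no H
  Total hydrogens = 22.
Molecular formula: C16H22

C16H22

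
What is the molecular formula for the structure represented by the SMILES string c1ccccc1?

Heavy atoms from the SMILES: 6 C.
Implicit hydrogens by atom environment:
  6 × C (aromatic): 1 H each → 6
  Total hydrogens = 6.
Molecular formula: C6H6

C6H6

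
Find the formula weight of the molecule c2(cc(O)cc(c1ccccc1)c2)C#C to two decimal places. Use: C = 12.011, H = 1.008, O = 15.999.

194.23

Molecular formula: C14H10O.
M = 14×12.011 + 10×1.008 + 1×15.999 = 194.23 g/mol.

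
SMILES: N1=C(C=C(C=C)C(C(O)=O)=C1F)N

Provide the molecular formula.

Heavy atoms from the SMILES: 8 C, 1 F, 2 N, 2 O.
Implicit hydrogens by atom environment:
  4 × C (aromatic): no H
  1 × C: 2 H
  1 × C (aromatic): 1 H
  1 × C: 1 H
  1 × C: no H
  1 × F: no H
  1 × N: 2 H
  1 × N (aromatic): no H
  1 × O: 1 H
  1 × O: no H
  Total hydrogens = 7.
Molecular formula: C8H7FN2O2

C8H7FN2O2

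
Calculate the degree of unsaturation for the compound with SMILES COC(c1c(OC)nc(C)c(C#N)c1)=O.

Molecular formula from the SMILES: C10H10N2O3.
DoU = (2C + 2 + N − H − X)/2 = (2·10 + 2 + 2 − 10 − 0)/2 = 14/2 = 7.
(Structurally: 1 ring(s) + 6 π bond(s) = 7.)

7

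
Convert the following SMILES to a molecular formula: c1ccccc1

C6H6

Heavy atoms from the SMILES: 6 C.
Implicit hydrogens by atom environment:
  6 × C (aromatic): 1 H each → 6
  Total hydrogens = 6.
Molecular formula: C6H6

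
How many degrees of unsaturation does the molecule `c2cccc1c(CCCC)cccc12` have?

Molecular formula from the SMILES: C14H16.
DoU = (2C + 2 + N − H − X)/2 = (2·14 + 2 + 0 − 16 − 0)/2 = 14/2 = 7.
(Structurally: 2 ring(s) + 5 π bond(s) = 7.)

7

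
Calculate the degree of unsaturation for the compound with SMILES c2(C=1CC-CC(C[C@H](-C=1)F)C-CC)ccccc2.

6

Molecular formula from the SMILES: C17H23F.
DoU = (2C + 2 + N − H − X)/2 = (2·17 + 2 + 0 − 23 − 1)/2 = 12/2 = 6.
(Structurally: 2 ring(s) + 4 π bond(s) = 6.)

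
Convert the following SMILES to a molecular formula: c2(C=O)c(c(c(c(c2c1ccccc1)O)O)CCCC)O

C17H18O4

Heavy atoms from the SMILES: 17 C, 4 O.
Implicit hydrogens by atom environment:
  7 × C (aromatic): no H
  5 × C (aromatic): 1 H each → 5
  3 × C: 2 H each → 6
  3 × O: 1 H each → 3
  1 × C: 3 H
  1 × C: 1 H
  1 × O: no H
  Total hydrogens = 18.
Molecular formula: C17H18O4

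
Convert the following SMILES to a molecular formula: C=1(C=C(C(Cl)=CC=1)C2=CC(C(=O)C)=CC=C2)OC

Heavy atoms from the SMILES: 15 C, 1 Cl, 2 O.
Implicit hydrogens by atom environment:
  7 × C (aromatic): 1 H each → 7
  5 × C (aromatic): no H
  2 × C: 3 H each → 6
  2 × O: no H
  1 × C: no H
  1 × Cl: no H
  Total hydrogens = 13.
Molecular formula: C15H13ClO2

C15H13ClO2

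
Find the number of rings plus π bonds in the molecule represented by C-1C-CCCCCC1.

1

Molecular formula from the SMILES: C8H16.
DoU = (2C + 2 + N − H − X)/2 = (2·8 + 2 + 0 − 16 − 0)/2 = 2/2 = 1.
(Structurally: 1 ring(s) + 0 π bond(s) = 1.)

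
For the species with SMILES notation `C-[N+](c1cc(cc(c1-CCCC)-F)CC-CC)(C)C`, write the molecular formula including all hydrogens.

C17H29FN+

Heavy atoms from the SMILES: 17 C, 1 F, 1 N.
Implicit hydrogens by atom environment:
  6 × C: 2 H each → 12
  5 × C: 3 H each → 15
  4 × C (aromatic): no H
  2 × C (aromatic): 1 H each → 2
  1 × F: no H
  1 × N (charge +1): no H
  Total hydrogens = 29.
Net charge +1.
Molecular formula: C17H29FN+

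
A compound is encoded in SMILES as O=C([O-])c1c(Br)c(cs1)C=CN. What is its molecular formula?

C7H5BrNO2S-

Heavy atoms from the SMILES: 1 Br, 7 C, 1 N, 2 O, 1 S.
Implicit hydrogens by atom environment:
  3 × C (aromatic): no H
  2 × C: 1 H each → 2
  1 × Br: no H
  1 × C (aromatic): 1 H
  1 × C: no H
  1 × N: 2 H
  1 × O: no H
  1 × O (charge -1): no H
  1 × S (aromatic): no H
  Total hydrogens = 5.
Net charge -1.
Molecular formula: C7H5BrNO2S-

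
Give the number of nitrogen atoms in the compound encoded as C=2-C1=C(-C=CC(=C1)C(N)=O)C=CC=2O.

The symbol for nitrogen appears 1 time in the SMILES.

1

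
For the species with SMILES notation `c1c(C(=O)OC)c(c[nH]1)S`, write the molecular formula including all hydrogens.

Heavy atoms from the SMILES: 6 C, 1 N, 2 O, 1 S.
Implicit hydrogens by atom environment:
  2 × C (aromatic): 1 H each → 2
  2 × C (aromatic): no H
  2 × O: no H
  1 × C: 3 H
  1 × C: no H
  1 × N (aromatic): 1 H
  1 × S: 1 H
  Total hydrogens = 7.
Molecular formula: C6H7NO2S

C6H7NO2S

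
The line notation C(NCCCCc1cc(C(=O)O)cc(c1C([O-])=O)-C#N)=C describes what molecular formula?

C15H15N2O4-

Heavy atoms from the SMILES: 15 C, 2 N, 4 O.
Implicit hydrogens by atom environment:
  5 × C: 2 H each → 10
  4 × C (aromatic): no H
  3 × C: no H
  2 × C (aromatic): 1 H each → 2
  2 × O: no H
  1 × C: 1 H
  1 × N: 1 H
  1 × N: no H
  1 × O: 1 H
  1 × O (charge -1): no H
  Total hydrogens = 15.
Net charge -1.
Molecular formula: C15H15N2O4-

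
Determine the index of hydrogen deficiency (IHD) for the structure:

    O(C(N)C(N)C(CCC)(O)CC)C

0

Molecular formula from the SMILES: C9H22N2O2.
DoU = (2C + 2 + N − H − X)/2 = (2·9 + 2 + 2 − 22 − 0)/2 = 0/2 = 0.
(Structurally: 0 ring(s) + 0 π bond(s) = 0.)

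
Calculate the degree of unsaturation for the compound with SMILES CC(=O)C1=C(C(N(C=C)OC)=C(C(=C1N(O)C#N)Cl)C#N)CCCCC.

Molecular formula from the SMILES: C18H21ClN4O3.
DoU = (2C + 2 + N − H − X)/2 = (2·18 + 2 + 4 − 21 − 1)/2 = 20/2 = 10.
(Structurally: 1 ring(s) + 9 π bond(s) = 10.)

10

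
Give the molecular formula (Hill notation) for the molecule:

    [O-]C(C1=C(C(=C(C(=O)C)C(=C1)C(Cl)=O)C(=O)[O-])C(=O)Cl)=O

[C12H4Cl2O7]2-

Heavy atoms from the SMILES: 12 C, 2 Cl, 7 O.
Implicit hydrogens by atom environment:
  5 × C (aromatic): no H
  5 × C: no H
  5 × O: no H
  2 × Cl: no H
  2 × O (charge -1): no H
  1 × C: 3 H
  1 × C (aromatic): 1 H
  Total hydrogens = 4.
Net charge -2.
Molecular formula: [C12H4Cl2O7]2-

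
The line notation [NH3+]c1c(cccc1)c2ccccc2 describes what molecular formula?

Heavy atoms from the SMILES: 12 C, 1 N.
Implicit hydrogens by atom environment:
  9 × C (aromatic): 1 H each → 9
  3 × C (aromatic): no H
  1 × N (charge +1): 3 H
  Total hydrogens = 12.
Net charge +1.
Molecular formula: C12H12N+

C12H12N+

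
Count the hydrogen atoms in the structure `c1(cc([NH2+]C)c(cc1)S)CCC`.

16

Hydrogens are implicit in SMILES; fill each atom to its normal valence:
  3 × C (aromatic): 1 H each → 3
  3 × C (aromatic): no H
  2 × C: 3 H each → 6
  2 × C: 2 H each → 4
  1 × N (charge +1): 2 H
  1 × S: 1 H
  Total hydrogens = 16.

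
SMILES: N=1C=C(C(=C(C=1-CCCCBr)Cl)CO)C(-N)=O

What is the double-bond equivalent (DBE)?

5

Molecular formula from the SMILES: C11H14BrClN2O2.
DoU = (2C + 2 + N − H − X)/2 = (2·11 + 2 + 2 − 14 − 2)/2 = 10/2 = 5.
(Structurally: 1 ring(s) + 4 π bond(s) = 5.)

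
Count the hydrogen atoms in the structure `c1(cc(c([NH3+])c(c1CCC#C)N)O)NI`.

Hydrogens are implicit in SMILES; fill each atom to its normal valence:
  5 × C (aromatic): no H
  2 × C: 2 H each → 4
  1 × C (aromatic): 1 H
  1 × C: 1 H
  1 × C: no H
  1 × I: no H
  1 × N (charge +1): 3 H
  1 × N: 2 H
  1 × N: 1 H
  1 × O: 1 H
  Total hydrogens = 13.

13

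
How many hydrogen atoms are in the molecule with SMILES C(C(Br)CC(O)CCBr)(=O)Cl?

Hydrogens are implicit in SMILES; fill each atom to its normal valence:
  3 × C: 2 H each → 6
  2 × Br: no H
  2 × C: 1 H each → 2
  1 × C: no H
  1 × Cl: no H
  1 × O: 1 H
  1 × O: no H
  Total hydrogens = 9.

9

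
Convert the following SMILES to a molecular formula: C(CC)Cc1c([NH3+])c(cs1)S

C8H14NS2+

Heavy atoms from the SMILES: 8 C, 1 N, 2 S.
Implicit hydrogens by atom environment:
  3 × C: 2 H each → 6
  3 × C (aromatic): no H
  1 × C: 3 H
  1 × C (aromatic): 1 H
  1 × N (charge +1): 3 H
  1 × S: 1 H
  1 × S (aromatic): no H
  Total hydrogens = 14.
Net charge +1.
Molecular formula: C8H14NS2+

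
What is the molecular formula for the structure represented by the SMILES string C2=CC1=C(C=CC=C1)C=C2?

C10H8

Heavy atoms from the SMILES: 10 C.
Implicit hydrogens by atom environment:
  8 × C (aromatic): 1 H each → 8
  2 × C (aromatic): no H
  Total hydrogens = 8.
Molecular formula: C10H8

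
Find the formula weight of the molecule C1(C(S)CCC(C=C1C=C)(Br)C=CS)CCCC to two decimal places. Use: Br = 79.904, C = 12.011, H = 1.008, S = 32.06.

Molecular formula: C15H23BrS2.
M = 1×79.904 + 15×12.011 + 23×1.008 + 2×32.06 = 347.37 g/mol.

347.37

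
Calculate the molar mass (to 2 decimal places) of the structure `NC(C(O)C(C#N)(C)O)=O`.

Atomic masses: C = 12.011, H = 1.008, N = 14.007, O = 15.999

Molecular formula: C5H8N2O3.
M = 5×12.011 + 8×1.008 + 2×14.007 + 3×15.999 = 144.13 g/mol.

144.13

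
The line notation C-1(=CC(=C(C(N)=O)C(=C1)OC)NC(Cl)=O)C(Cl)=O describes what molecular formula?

C10H8Cl2N2O4

Heavy atoms from the SMILES: 10 C, 2 Cl, 2 N, 4 O.
Implicit hydrogens by atom environment:
  4 × C (aromatic): no H
  4 × O: no H
  3 × C: no H
  2 × C (aromatic): 1 H each → 2
  2 × Cl: no H
  1 × C: 3 H
  1 × N: 2 H
  1 × N: 1 H
  Total hydrogens = 8.
Molecular formula: C10H8Cl2N2O4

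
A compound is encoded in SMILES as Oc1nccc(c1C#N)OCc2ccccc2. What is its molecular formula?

C13H10N2O2

Heavy atoms from the SMILES: 13 C, 2 N, 2 O.
Implicit hydrogens by atom environment:
  7 × C (aromatic): 1 H each → 7
  4 × C (aromatic): no H
  1 × C: 2 H
  1 × C: no H
  1 × N (aromatic): no H
  1 × N: no H
  1 × O: 1 H
  1 × O: no H
  Total hydrogens = 10.
Molecular formula: C13H10N2O2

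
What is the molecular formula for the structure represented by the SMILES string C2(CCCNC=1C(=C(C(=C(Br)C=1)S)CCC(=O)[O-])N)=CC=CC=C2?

Heavy atoms from the SMILES: 1 Br, 18 C, 2 N, 2 O, 1 S.
Implicit hydrogens by atom environment:
  6 × C (aromatic): 1 H each → 6
  6 × C (aromatic): no H
  5 × C: 2 H each → 10
  1 × Br: no H
  1 × C: no H
  1 × N: 2 H
  1 × N: 1 H
  1 × O: no H
  1 × O (charge -1): no H
  1 × S: 1 H
  Total hydrogens = 20.
Net charge -1.
Molecular formula: C18H20BrN2O2S-

C18H20BrN2O2S-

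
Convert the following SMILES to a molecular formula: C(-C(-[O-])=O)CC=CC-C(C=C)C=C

Heavy atoms from the SMILES: 11 C, 2 O.
Implicit hydrogens by atom environment:
  5 × C: 2 H each → 10
  5 × C: 1 H each → 5
  1 × C: no H
  1 × O: no H
  1 × O (charge -1): no H
  Total hydrogens = 15.
Net charge -1.
Molecular formula: C11H15O2-

C11H15O2-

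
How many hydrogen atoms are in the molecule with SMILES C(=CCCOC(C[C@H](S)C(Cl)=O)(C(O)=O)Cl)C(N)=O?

13

Hydrogens are implicit in SMILES; fill each atom to its normal valence:
  4 × C: no H
  4 × O: no H
  3 × C: 2 H each → 6
  3 × C: 1 H each → 3
  2 × Cl: no H
  1 × N: 2 H
  1 × O: 1 H
  1 × S: 1 H
  Total hydrogens = 13.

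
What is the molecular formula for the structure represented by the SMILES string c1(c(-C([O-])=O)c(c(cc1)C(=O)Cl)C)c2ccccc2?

C15H10ClO3-

Heavy atoms from the SMILES: 15 C, 1 Cl, 3 O.
Implicit hydrogens by atom environment:
  7 × C (aromatic): 1 H each → 7
  5 × C (aromatic): no H
  2 × C: no H
  2 × O: no H
  1 × C: 3 H
  1 × Cl: no H
  1 × O (charge -1): no H
  Total hydrogens = 10.
Net charge -1.
Molecular formula: C15H10ClO3-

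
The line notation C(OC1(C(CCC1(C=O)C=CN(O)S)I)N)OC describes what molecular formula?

C10H17IN2O4S

Heavy atoms from the SMILES: 10 C, 1 I, 2 N, 4 O, 1 S.
Implicit hydrogens by atom environment:
  4 × C: 1 H each → 4
  3 × C: 2 H each → 6
  3 × O: no H
  2 × C: no H
  1 × C: 3 H
  1 × I: no H
  1 × N: 2 H
  1 × N: no H
  1 × O: 1 H
  1 × S: 1 H
  Total hydrogens = 17.
Molecular formula: C10H17IN2O4S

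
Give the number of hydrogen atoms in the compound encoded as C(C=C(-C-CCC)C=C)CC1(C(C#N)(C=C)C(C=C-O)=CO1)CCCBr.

30

Hydrogens are implicit in SMILES; fill each atom to its normal valence:
  10 × C: 2 H each → 20
  6 × C: 1 H each → 6
  5 × C: no H
  1 × Br: no H
  1 × C: 3 H
  1 × N: no H
  1 × O: 1 H
  1 × O: no H
  Total hydrogens = 30.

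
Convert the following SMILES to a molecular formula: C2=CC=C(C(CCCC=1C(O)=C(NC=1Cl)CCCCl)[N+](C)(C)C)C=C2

Heavy atoms from the SMILES: 20 C, 2 Cl, 2 N, 1 O.
Implicit hydrogens by atom environment:
  6 × C: 2 H each → 12
  5 × C (aromatic): 1 H each → 5
  5 × C (aromatic): no H
  3 × C: 3 H each → 9
  2 × Cl: no H
  1 × C: 1 H
  1 × N (aromatic): 1 H
  1 × N (charge +1): no H
  1 × O: 1 H
  Total hydrogens = 29.
Net charge +1.
Molecular formula: C20H29Cl2N2O+

C20H29Cl2N2O+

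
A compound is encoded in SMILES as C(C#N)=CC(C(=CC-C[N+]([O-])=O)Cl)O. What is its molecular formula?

C8H9ClN2O3

Heavy atoms from the SMILES: 8 C, 1 Cl, 2 N, 3 O.
Implicit hydrogens by atom environment:
  4 × C: 1 H each → 4
  2 × C: 2 H each → 4
  2 × C: no H
  1 × Cl: no H
  1 × N: no H
  1 × N (charge +1): no H
  1 × O: 1 H
  1 × O: no H
  1 × O (charge -1): no H
  Total hydrogens = 9.
Molecular formula: C8H9ClN2O3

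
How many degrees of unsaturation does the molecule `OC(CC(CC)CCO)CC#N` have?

2

Molecular formula from the SMILES: C9H17NO2.
DoU = (2C + 2 + N − H − X)/2 = (2·9 + 2 + 1 − 17 − 0)/2 = 4/2 = 2.
(Structurally: 0 ring(s) + 2 π bond(s) = 2.)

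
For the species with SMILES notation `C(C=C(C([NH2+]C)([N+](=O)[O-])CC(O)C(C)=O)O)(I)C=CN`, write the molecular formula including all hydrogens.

Heavy atoms from the SMILES: 11 C, 1 I, 3 N, 5 O.
Implicit hydrogens by atom environment:
  5 × C: 1 H each → 5
  3 × C: no H
  2 × C: 3 H each → 6
  2 × O: 1 H each → 2
  2 × O: no H
  1 × C: 2 H
  1 × I: no H
  1 × N: 2 H
  1 × N (charge +1): 2 H
  1 × N (charge +1): no H
  1 × O (charge -1): no H
  Total hydrogens = 19.
Net charge +1.
Molecular formula: C11H19IN3O5+

C11H19IN3O5+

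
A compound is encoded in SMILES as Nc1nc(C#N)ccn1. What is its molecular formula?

C5H4N4

Heavy atoms from the SMILES: 5 C, 4 N.
Implicit hydrogens by atom environment:
  2 × C (aromatic): 1 H each → 2
  2 × C (aromatic): no H
  2 × N (aromatic): no H
  1 × C: no H
  1 × N: 2 H
  1 × N: no H
  Total hydrogens = 4.
Molecular formula: C5H4N4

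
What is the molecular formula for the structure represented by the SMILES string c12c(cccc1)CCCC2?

C10H12

Heavy atoms from the SMILES: 10 C.
Implicit hydrogens by atom environment:
  4 × C: 2 H each → 8
  4 × C (aromatic): 1 H each → 4
  2 × C (aromatic): no H
  Total hydrogens = 12.
Molecular formula: C10H12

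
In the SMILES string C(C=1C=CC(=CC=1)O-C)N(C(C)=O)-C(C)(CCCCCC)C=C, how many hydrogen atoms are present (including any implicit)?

31

Hydrogens are implicit in SMILES; fill each atom to its normal valence:
  7 × C: 2 H each → 14
  4 × C: 3 H each → 12
  4 × C (aromatic): 1 H each → 4
  2 × C: no H
  2 × C (aromatic): no H
  2 × O: no H
  1 × C: 1 H
  1 × N: no H
  Total hydrogens = 31.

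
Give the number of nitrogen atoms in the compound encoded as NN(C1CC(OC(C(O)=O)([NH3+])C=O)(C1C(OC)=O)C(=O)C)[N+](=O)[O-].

4

The symbol for nitrogen appears 4 times in the SMILES.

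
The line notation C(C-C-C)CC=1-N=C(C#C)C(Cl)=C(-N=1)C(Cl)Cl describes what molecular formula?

Heavy atoms from the SMILES: 12 C, 3 Cl, 2 N.
Implicit hydrogens by atom environment:
  4 × C: 2 H each → 8
  4 × C (aromatic): no H
  3 × Cl: no H
  2 × C: 1 H each → 2
  2 × N (aromatic): no H
  1 × C: 3 H
  1 × C: no H
  Total hydrogens = 13.
Molecular formula: C12H13Cl3N2

C12H13Cl3N2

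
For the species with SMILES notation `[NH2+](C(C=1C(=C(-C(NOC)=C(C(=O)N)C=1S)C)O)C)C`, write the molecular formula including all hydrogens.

C12H20N3O3S+

Heavy atoms from the SMILES: 12 C, 3 N, 3 O, 1 S.
Implicit hydrogens by atom environment:
  6 × C (aromatic): no H
  4 × C: 3 H each → 12
  2 × O: no H
  1 × C: 1 H
  1 × C: no H
  1 × N: 2 H
  1 × N (charge +1): 2 H
  1 × N: 1 H
  1 × O: 1 H
  1 × S: 1 H
  Total hydrogens = 20.
Net charge +1.
Molecular formula: C12H20N3O3S+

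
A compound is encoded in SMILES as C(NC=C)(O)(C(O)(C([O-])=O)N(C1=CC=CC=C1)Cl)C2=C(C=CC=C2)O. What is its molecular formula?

C17H16ClN2O5-

Heavy atoms from the SMILES: 17 C, 1 Cl, 2 N, 5 O.
Implicit hydrogens by atom environment:
  9 × C (aromatic): 1 H each → 9
  3 × C: no H
  3 × C (aromatic): no H
  3 × O: 1 H each → 3
  1 × C: 2 H
  1 × C: 1 H
  1 × Cl: no H
  1 × N: 1 H
  1 × N: no H
  1 × O: no H
  1 × O (charge -1): no H
  Total hydrogens = 16.
Net charge -1.
Molecular formula: C17H16ClN2O5-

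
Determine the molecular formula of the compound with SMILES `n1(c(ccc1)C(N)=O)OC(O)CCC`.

C9H14N2O3

Heavy atoms from the SMILES: 9 C, 2 N, 3 O.
Implicit hydrogens by atom environment:
  3 × C (aromatic): 1 H each → 3
  2 × C: 2 H each → 4
  2 × O: no H
  1 × C: 3 H
  1 × C: 1 H
  1 × C (aromatic): no H
  1 × C: no H
  1 × N: 2 H
  1 × N (aromatic): no H
  1 × O: 1 H
  Total hydrogens = 14.
Molecular formula: C9H14N2O3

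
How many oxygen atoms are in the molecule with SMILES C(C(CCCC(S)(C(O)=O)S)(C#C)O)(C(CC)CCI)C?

3

The symbol for oxygen appears 3 times in the SMILES.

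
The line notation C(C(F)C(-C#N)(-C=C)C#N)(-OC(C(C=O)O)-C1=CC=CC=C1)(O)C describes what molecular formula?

Heavy atoms from the SMILES: 17 C, 1 F, 2 N, 4 O.
Implicit hydrogens by atom environment:
  5 × C: 1 H each → 5
  5 × C (aromatic): 1 H each → 5
  4 × C: no H
  2 × N: no H
  2 × O: 1 H each → 2
  2 × O: no H
  1 × C: 3 H
  1 × C: 2 H
  1 × C (aromatic): no H
  1 × F: no H
  Total hydrogens = 17.
Molecular formula: C17H17FN2O4

C17H17FN2O4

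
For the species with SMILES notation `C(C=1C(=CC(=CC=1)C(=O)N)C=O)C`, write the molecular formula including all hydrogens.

Heavy atoms from the SMILES: 10 C, 1 N, 2 O.
Implicit hydrogens by atom environment:
  3 × C (aromatic): 1 H each → 3
  3 × C (aromatic): no H
  2 × O: no H
  1 × C: 3 H
  1 × C: 2 H
  1 × C: 1 H
  1 × C: no H
  1 × N: 2 H
  Total hydrogens = 11.
Molecular formula: C10H11NO2

C10H11NO2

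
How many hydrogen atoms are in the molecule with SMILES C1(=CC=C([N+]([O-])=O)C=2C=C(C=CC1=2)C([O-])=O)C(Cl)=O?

5

Hydrogens are implicit in SMILES; fill each atom to its normal valence:
  5 × C (aromatic): 1 H each → 5
  5 × C (aromatic): no H
  3 × O: no H
  2 × C: no H
  2 × O (charge -1): no H
  1 × Cl: no H
  1 × N (charge +1): no H
  Total hydrogens = 5.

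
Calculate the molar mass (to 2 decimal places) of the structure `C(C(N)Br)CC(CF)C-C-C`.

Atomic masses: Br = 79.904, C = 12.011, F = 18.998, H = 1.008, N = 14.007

226.13

Molecular formula: C8H17BrFN.
M = 1×79.904 + 8×12.011 + 1×18.998 + 17×1.008 + 1×14.007 = 226.13 g/mol.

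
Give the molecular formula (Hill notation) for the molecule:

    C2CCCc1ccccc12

Heavy atoms from the SMILES: 10 C.
Implicit hydrogens by atom environment:
  4 × C: 2 H each → 8
  4 × C (aromatic): 1 H each → 4
  2 × C (aromatic): no H
  Total hydrogens = 12.
Molecular formula: C10H12

C10H12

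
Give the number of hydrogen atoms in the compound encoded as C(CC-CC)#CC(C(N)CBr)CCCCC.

26

Hydrogens are implicit in SMILES; fill each atom to its normal valence:
  8 × C: 2 H each → 16
  2 × C: 3 H each → 6
  2 × C: 1 H each → 2
  2 × C: no H
  1 × Br: no H
  1 × N: 2 H
  Total hydrogens = 26.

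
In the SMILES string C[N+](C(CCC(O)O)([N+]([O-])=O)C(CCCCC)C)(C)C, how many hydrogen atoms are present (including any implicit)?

Hydrogens are implicit in SMILES; fill each atom to its normal valence:
  6 × C: 2 H each → 12
  5 × C: 3 H each → 15
  2 × C: 1 H each → 2
  2 × N (charge +1): no H
  2 × O: 1 H each → 2
  1 × C: no H
  1 × O: no H
  1 × O (charge -1): no H
  Total hydrogens = 31.

31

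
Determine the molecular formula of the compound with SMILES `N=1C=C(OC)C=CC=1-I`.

C6H6INO

Heavy atoms from the SMILES: 6 C, 1 I, 1 N, 1 O.
Implicit hydrogens by atom environment:
  3 × C (aromatic): 1 H each → 3
  2 × C (aromatic): no H
  1 × C: 3 H
  1 × I: no H
  1 × N (aromatic): no H
  1 × O: no H
  Total hydrogens = 6.
Molecular formula: C6H6INO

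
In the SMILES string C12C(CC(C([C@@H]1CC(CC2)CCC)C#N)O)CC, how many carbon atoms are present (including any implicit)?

16

The symbol for carbon appears 16 times in the SMILES.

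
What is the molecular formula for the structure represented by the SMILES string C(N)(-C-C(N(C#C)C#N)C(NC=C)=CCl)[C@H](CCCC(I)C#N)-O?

Heavy atoms from the SMILES: 16 C, 1 Cl, 1 I, 5 N, 1 O.
Implicit hydrogens by atom environment:
  7 × C: 1 H each → 7
  5 × C: 2 H each → 10
  4 × C: no H
  3 × N: no H
  1 × Cl: no H
  1 × I: no H
  1 × N: 2 H
  1 × N: 1 H
  1 × O: 1 H
  Total hydrogens = 21.
Molecular formula: C16H21ClIN5O

C16H21ClIN5O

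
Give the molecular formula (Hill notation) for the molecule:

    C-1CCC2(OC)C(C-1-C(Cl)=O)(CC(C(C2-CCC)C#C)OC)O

Heavy atoms from the SMILES: 18 C, 1 Cl, 4 O.
Implicit hydrogens by atom environment:
  6 × C: 2 H each → 12
  5 × C: 1 H each → 5
  4 × C: no H
  3 × C: 3 H each → 9
  3 × O: no H
  1 × Cl: no H
  1 × O: 1 H
  Total hydrogens = 27.
Molecular formula: C18H27ClO4

C18H27ClO4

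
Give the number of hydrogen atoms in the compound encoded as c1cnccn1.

Hydrogens are implicit in SMILES; fill each atom to its normal valence:
  4 × C (aromatic): 1 H each → 4
  2 × N (aromatic): no H
  Total hydrogens = 4.

4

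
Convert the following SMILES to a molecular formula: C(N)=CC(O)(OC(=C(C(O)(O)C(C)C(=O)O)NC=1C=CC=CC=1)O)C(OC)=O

Heavy atoms from the SMILES: 17 C, 2 N, 9 O.
Implicit hydrogens by atom environment:
  6 × C: no H
  5 × C (aromatic): 1 H each → 5
  5 × O: 1 H each → 5
  4 × O: no H
  3 × C: 1 H each → 3
  2 × C: 3 H each → 6
  1 × C (aromatic): no H
  1 × N: 2 H
  1 × N: 1 H
  Total hydrogens = 22.
Molecular formula: C17H22N2O9

C17H22N2O9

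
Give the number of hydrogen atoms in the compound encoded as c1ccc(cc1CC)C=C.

12

Hydrogens are implicit in SMILES; fill each atom to its normal valence:
  4 × C (aromatic): 1 H each → 4
  2 × C: 2 H each → 4
  2 × C (aromatic): no H
  1 × C: 3 H
  1 × C: 1 H
  Total hydrogens = 12.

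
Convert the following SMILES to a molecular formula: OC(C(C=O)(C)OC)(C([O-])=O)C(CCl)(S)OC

C9H14ClO6S-

Heavy atoms from the SMILES: 9 C, 1 Cl, 6 O, 1 S.
Implicit hydrogens by atom environment:
  4 × C: no H
  4 × O: no H
  3 × C: 3 H each → 9
  1 × C: 2 H
  1 × C: 1 H
  1 × Cl: no H
  1 × O: 1 H
  1 × O (charge -1): no H
  1 × S: 1 H
  Total hydrogens = 14.
Net charge -1.
Molecular formula: C9H14ClO6S-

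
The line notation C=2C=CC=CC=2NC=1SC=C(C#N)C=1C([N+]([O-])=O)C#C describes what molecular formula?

C14H9N3O2S

Heavy atoms from the SMILES: 14 C, 3 N, 2 O, 1 S.
Implicit hydrogens by atom environment:
  6 × C (aromatic): 1 H each → 6
  4 × C (aromatic): no H
  2 × C: 1 H each → 2
  2 × C: no H
  1 × N: 1 H
  1 × N: no H
  1 × N (charge +1): no H
  1 × O: no H
  1 × O (charge -1): no H
  1 × S (aromatic): no H
  Total hydrogens = 9.
Molecular formula: C14H9N3O2S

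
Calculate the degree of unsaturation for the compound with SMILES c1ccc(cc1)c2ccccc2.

8

Molecular formula from the SMILES: C12H10.
DoU = (2C + 2 + N − H − X)/2 = (2·12 + 2 + 0 − 10 − 0)/2 = 16/2 = 8.
(Structurally: 2 ring(s) + 6 π bond(s) = 8.)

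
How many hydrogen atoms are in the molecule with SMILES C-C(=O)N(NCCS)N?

Hydrogens are implicit in SMILES; fill each atom to its normal valence:
  2 × C: 2 H each → 4
  1 × C: 3 H
  1 × C: no H
  1 × N: 2 H
  1 × N: 1 H
  1 × N: no H
  1 × O: no H
  1 × S: 1 H
  Total hydrogens = 11.

11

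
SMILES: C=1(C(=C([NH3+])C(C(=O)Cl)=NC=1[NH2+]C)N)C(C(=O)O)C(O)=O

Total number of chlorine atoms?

The symbol for chlorine appears 1 time in the SMILES.

1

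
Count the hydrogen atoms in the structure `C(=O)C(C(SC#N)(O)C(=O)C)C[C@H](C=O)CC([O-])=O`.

Hydrogens are implicit in SMILES; fill each atom to its normal valence:
  4 × C: 1 H each → 4
  4 × C: no H
  4 × O: no H
  2 × C: 2 H each → 4
  1 × C: 3 H
  1 × N: no H
  1 × O: 1 H
  1 × O (charge -1): no H
  1 × S: no H
  Total hydrogens = 12.

12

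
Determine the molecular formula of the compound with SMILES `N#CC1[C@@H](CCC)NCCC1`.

C9H16N2

Heavy atoms from the SMILES: 9 C, 2 N.
Implicit hydrogens by atom environment:
  5 × C: 2 H each → 10
  2 × C: 1 H each → 2
  1 × C: 3 H
  1 × C: no H
  1 × N: 1 H
  1 × N: no H
  Total hydrogens = 16.
Molecular formula: C9H16N2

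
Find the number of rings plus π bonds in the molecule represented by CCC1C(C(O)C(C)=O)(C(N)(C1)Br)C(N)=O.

3

Molecular formula from the SMILES: C10H17BrN2O3.
DoU = (2C + 2 + N − H − X)/2 = (2·10 + 2 + 2 − 17 − 1)/2 = 6/2 = 3.
(Structurally: 1 ring(s) + 2 π bond(s) = 3.)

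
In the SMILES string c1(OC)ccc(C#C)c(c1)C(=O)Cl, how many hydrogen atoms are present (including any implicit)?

Hydrogens are implicit in SMILES; fill each atom to its normal valence:
  3 × C (aromatic): 1 H each → 3
  3 × C (aromatic): no H
  2 × C: no H
  2 × O: no H
  1 × C: 3 H
  1 × C: 1 H
  1 × Cl: no H
  Total hydrogens = 7.

7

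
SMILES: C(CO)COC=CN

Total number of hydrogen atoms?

11

Hydrogens are implicit in SMILES; fill each atom to its normal valence:
  3 × C: 2 H each → 6
  2 × C: 1 H each → 2
  1 × N: 2 H
  1 × O: 1 H
  1 × O: no H
  Total hydrogens = 11.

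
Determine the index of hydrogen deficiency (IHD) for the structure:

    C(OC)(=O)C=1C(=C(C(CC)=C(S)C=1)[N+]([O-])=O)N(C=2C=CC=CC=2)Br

10

Molecular formula from the SMILES: C16H15BrN2O4S.
DoU = (2C + 2 + N − H − X)/2 = (2·16 + 2 + 2 − 15 − 1)/2 = 20/2 = 10.
(Structurally: 2 ring(s) + 8 π bond(s) = 10.)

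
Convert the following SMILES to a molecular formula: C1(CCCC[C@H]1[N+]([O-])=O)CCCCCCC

Heavy atoms from the SMILES: 13 C, 1 N, 2 O.
Implicit hydrogens by atom environment:
  10 × C: 2 H each → 20
  2 × C: 1 H each → 2
  1 × C: 3 H
  1 × N (charge +1): no H
  1 × O: no H
  1 × O (charge -1): no H
  Total hydrogens = 25.
Molecular formula: C13H25NO2

C13H25NO2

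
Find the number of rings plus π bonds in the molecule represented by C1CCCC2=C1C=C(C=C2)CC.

5

Molecular formula from the SMILES: C12H16.
DoU = (2C + 2 + N − H − X)/2 = (2·12 + 2 + 0 − 16 − 0)/2 = 10/2 = 5.
(Structurally: 2 ring(s) + 3 π bond(s) = 5.)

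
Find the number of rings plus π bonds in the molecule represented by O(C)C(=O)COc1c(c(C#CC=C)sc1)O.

7

Molecular formula from the SMILES: C11H10O4S.
DoU = (2C + 2 + N − H − X)/2 = (2·11 + 2 + 0 − 10 − 0)/2 = 14/2 = 7.
(Structurally: 1 ring(s) + 6 π bond(s) = 7.)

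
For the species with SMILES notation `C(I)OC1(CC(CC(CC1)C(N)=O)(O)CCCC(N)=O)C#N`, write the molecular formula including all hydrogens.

C14H22IN3O4

Heavy atoms from the SMILES: 14 C, 1 I, 3 N, 4 O.
Implicit hydrogens by atom environment:
  8 × C: 2 H each → 16
  5 × C: no H
  3 × O: no H
  2 × N: 2 H each → 4
  1 × C: 1 H
  1 × I: no H
  1 × N: no H
  1 × O: 1 H
  Total hydrogens = 22.
Molecular formula: C14H22IN3O4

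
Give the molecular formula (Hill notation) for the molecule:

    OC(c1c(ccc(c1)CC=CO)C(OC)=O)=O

Heavy atoms from the SMILES: 12 C, 5 O.
Implicit hydrogens by atom environment:
  3 × C (aromatic): 1 H each → 3
  3 × C (aromatic): no H
  3 × O: no H
  2 × C: 1 H each → 2
  2 × C: no H
  2 × O: 1 H each → 2
  1 × C: 3 H
  1 × C: 2 H
  Total hydrogens = 12.
Molecular formula: C12H12O5

C12H12O5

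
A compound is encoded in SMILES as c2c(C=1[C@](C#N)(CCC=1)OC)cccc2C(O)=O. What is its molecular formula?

C14H13NO3

Heavy atoms from the SMILES: 14 C, 1 N, 3 O.
Implicit hydrogens by atom environment:
  4 × C (aromatic): 1 H each → 4
  4 × C: no H
  2 × C: 2 H each → 4
  2 × C (aromatic): no H
  2 × O: no H
  1 × C: 3 H
  1 × C: 1 H
  1 × N: no H
  1 × O: 1 H
  Total hydrogens = 13.
Molecular formula: C14H13NO3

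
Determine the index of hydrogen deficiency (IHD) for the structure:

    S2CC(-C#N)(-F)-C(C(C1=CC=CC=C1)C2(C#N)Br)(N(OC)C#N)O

Molecular formula from the SMILES: C15H12BrFN4O2S.
DoU = (2C + 2 + N − H − X)/2 = (2·15 + 2 + 4 − 12 − 2)/2 = 22/2 = 11.
(Structurally: 2 ring(s) + 9 π bond(s) = 11.)

11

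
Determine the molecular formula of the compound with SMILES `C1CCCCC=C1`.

Heavy atoms from the SMILES: 7 C.
Implicit hydrogens by atom environment:
  5 × C: 2 H each → 10
  2 × C: 1 H each → 2
  Total hydrogens = 12.
Molecular formula: C7H12

C7H12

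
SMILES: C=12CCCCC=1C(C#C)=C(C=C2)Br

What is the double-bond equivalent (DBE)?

7

Molecular formula from the SMILES: C12H11Br.
DoU = (2C + 2 + N − H − X)/2 = (2·12 + 2 + 0 − 11 − 1)/2 = 14/2 = 7.
(Structurally: 2 ring(s) + 5 π bond(s) = 7.)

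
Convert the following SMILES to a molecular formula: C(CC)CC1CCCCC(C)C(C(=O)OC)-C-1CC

Heavy atoms from the SMILES: 17 C, 2 O.
Implicit hydrogens by atom environment:
  8 × C: 2 H each → 16
  4 × C: 3 H each → 12
  4 × C: 1 H each → 4
  2 × O: no H
  1 × C: no H
  Total hydrogens = 32.
Molecular formula: C17H32O2

C17H32O2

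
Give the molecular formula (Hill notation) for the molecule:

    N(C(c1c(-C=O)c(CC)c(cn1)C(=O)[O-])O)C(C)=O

Heavy atoms from the SMILES: 12 C, 2 N, 5 O.
Implicit hydrogens by atom environment:
  4 × C (aromatic): no H
  3 × O: no H
  2 × C: 3 H each → 6
  2 × C: 1 H each → 2
  2 × C: no H
  1 × C: 2 H
  1 × C (aromatic): 1 H
  1 × N: 1 H
  1 × N (aromatic): no H
  1 × O: 1 H
  1 × O (charge -1): no H
  Total hydrogens = 13.
Net charge -1.
Molecular formula: C12H13N2O5-

C12H13N2O5-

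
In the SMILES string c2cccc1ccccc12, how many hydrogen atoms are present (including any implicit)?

8

Hydrogens are implicit in SMILES; fill each atom to its normal valence:
  8 × C (aromatic): 1 H each → 8
  2 × C (aromatic): no H
  Total hydrogens = 8.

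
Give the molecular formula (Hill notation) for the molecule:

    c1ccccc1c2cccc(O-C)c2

C13H12O

Heavy atoms from the SMILES: 13 C, 1 O.
Implicit hydrogens by atom environment:
  9 × C (aromatic): 1 H each → 9
  3 × C (aromatic): no H
  1 × C: 3 H
  1 × O: no H
  Total hydrogens = 12.
Molecular formula: C13H12O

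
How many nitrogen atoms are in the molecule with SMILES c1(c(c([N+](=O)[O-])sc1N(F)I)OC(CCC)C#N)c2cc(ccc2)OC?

The symbol for nitrogen appears 3 times in the SMILES.

3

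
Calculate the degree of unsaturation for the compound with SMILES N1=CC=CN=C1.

Molecular formula from the SMILES: C4H4N2.
DoU = (2C + 2 + N − H − X)/2 = (2·4 + 2 + 2 − 4 − 0)/2 = 8/2 = 4.
(Structurally: 1 ring(s) + 3 π bond(s) = 4.)

4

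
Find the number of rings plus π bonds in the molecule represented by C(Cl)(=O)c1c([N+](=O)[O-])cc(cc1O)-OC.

6

Molecular formula from the SMILES: C8H6ClNO5.
DoU = (2C + 2 + N − H − X)/2 = (2·8 + 2 + 1 − 6 − 1)/2 = 12/2 = 6.
(Structurally: 1 ring(s) + 5 π bond(s) = 6.)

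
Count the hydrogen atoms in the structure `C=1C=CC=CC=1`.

Hydrogens are implicit in SMILES; fill each atom to its normal valence:
  6 × C (aromatic): 1 H each → 6
  Total hydrogens = 6.

6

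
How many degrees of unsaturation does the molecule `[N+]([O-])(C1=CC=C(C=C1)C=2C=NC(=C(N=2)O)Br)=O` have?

9

Molecular formula from the SMILES: C10H6BrN3O3.
DoU = (2C + 2 + N − H − X)/2 = (2·10 + 2 + 3 − 6 − 1)/2 = 18/2 = 9.
(Structurally: 2 ring(s) + 7 π bond(s) = 9.)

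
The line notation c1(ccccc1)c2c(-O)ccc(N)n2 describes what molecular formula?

Heavy atoms from the SMILES: 11 C, 2 N, 1 O.
Implicit hydrogens by atom environment:
  7 × C (aromatic): 1 H each → 7
  4 × C (aromatic): no H
  1 × N: 2 H
  1 × N (aromatic): no H
  1 × O: 1 H
  Total hydrogens = 10.
Molecular formula: C11H10N2O

C11H10N2O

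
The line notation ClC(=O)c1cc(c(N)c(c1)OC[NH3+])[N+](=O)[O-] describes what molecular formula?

Heavy atoms from the SMILES: 8 C, 1 Cl, 3 N, 4 O.
Implicit hydrogens by atom environment:
  4 × C (aromatic): no H
  3 × O: no H
  2 × C (aromatic): 1 H each → 2
  1 × C: 2 H
  1 × C: no H
  1 × Cl: no H
  1 × N (charge +1): 3 H
  1 × N: 2 H
  1 × N (charge +1): no H
  1 × O (charge -1): no H
  Total hydrogens = 9.
Net charge +1.
Molecular formula: C8H9ClN3O4+

C8H9ClN3O4+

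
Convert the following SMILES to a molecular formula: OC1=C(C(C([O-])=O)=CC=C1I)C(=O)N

C8H5INO4-

Heavy atoms from the SMILES: 8 C, 1 I, 1 N, 4 O.
Implicit hydrogens by atom environment:
  4 × C (aromatic): no H
  2 × C (aromatic): 1 H each → 2
  2 × C: no H
  2 × O: no H
  1 × I: no H
  1 × N: 2 H
  1 × O: 1 H
  1 × O (charge -1): no H
  Total hydrogens = 5.
Net charge -1.
Molecular formula: C8H5INO4-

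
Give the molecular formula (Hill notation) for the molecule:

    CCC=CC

Heavy atoms from the SMILES: 5 C.
Implicit hydrogens by atom environment:
  2 × C: 3 H each → 6
  2 × C: 1 H each → 2
  1 × C: 2 H
  Total hydrogens = 10.
Molecular formula: C5H10

C5H10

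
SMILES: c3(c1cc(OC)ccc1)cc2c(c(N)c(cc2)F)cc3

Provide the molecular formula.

Heavy atoms from the SMILES: 17 C, 1 F, 1 N, 1 O.
Implicit hydrogens by atom environment:
  9 × C (aromatic): 1 H each → 9
  7 × C (aromatic): no H
  1 × C: 3 H
  1 × F: no H
  1 × N: 2 H
  1 × O: no H
  Total hydrogens = 14.
Molecular formula: C17H14FNO

C17H14FNO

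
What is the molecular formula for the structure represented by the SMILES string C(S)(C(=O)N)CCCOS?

C5H11NO2S2

Heavy atoms from the SMILES: 5 C, 1 N, 2 O, 2 S.
Implicit hydrogens by atom environment:
  3 × C: 2 H each → 6
  2 × O: no H
  2 × S: 1 H each → 2
  1 × C: 1 H
  1 × C: no H
  1 × N: 2 H
  Total hydrogens = 11.
Molecular formula: C5H11NO2S2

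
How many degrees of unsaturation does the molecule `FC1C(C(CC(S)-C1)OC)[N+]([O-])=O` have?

Molecular formula from the SMILES: C7H12FNO3S.
DoU = (2C + 2 + N − H − X)/2 = (2·7 + 2 + 1 − 12 − 1)/2 = 4/2 = 2.
(Structurally: 1 ring(s) + 1 π bond(s) = 2.)

2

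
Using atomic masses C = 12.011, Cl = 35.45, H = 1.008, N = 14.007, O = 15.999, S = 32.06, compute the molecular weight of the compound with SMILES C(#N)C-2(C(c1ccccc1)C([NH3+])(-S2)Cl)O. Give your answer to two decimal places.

241.71

Molecular formula: C10H10ClN2OS+.
M = 10×12.011 + 1×35.45 + 10×1.008 + 2×14.007 + 1×15.999 + 1×32.06 = 241.71 g/mol.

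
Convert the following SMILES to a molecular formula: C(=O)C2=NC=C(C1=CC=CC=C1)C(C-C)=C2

Heavy atoms from the SMILES: 14 C, 1 N, 1 O.
Implicit hydrogens by atom environment:
  7 × C (aromatic): 1 H each → 7
  4 × C (aromatic): no H
  1 × C: 3 H
  1 × C: 2 H
  1 × C: 1 H
  1 × N (aromatic): no H
  1 × O: no H
  Total hydrogens = 13.
Molecular formula: C14H13NO

C14H13NO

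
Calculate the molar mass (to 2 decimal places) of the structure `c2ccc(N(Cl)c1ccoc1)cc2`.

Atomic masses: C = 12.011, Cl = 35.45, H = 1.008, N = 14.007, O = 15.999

193.63

Molecular formula: C10H8ClNO.
M = 10×12.011 + 1×35.45 + 8×1.008 + 1×14.007 + 1×15.999 = 193.63 g/mol.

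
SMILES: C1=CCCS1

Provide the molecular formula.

Heavy atoms from the SMILES: 4 C, 1 S.
Implicit hydrogens by atom environment:
  2 × C: 2 H each → 4
  2 × C: 1 H each → 2
  1 × S: no H
  Total hydrogens = 6.
Molecular formula: C4H6S

C4H6S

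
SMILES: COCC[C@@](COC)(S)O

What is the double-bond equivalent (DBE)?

Molecular formula from the SMILES: C6H14O3S.
DoU = (2C + 2 + N − H − X)/2 = (2·6 + 2 + 0 − 14 − 0)/2 = 0/2 = 0.
(Structurally: 0 ring(s) + 0 π bond(s) = 0.)

0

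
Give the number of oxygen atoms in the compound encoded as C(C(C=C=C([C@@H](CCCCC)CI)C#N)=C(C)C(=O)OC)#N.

2

The symbol for oxygen appears 2 times in the SMILES.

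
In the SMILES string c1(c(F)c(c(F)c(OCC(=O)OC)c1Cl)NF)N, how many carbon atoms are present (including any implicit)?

The symbol for carbon appears 9 times in the SMILES. Lowercase c denotes aromatic carbon and counts toward C.

9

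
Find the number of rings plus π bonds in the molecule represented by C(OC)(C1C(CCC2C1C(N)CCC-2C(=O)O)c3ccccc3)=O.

8

Molecular formula from the SMILES: C19H25NO4.
DoU = (2C + 2 + N − H − X)/2 = (2·19 + 2 + 1 − 25 − 0)/2 = 16/2 = 8.
(Structurally: 3 ring(s) + 5 π bond(s) = 8.)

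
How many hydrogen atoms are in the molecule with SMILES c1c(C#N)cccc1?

5

Hydrogens are implicit in SMILES; fill each atom to its normal valence:
  5 × C (aromatic): 1 H each → 5
  1 × C (aromatic): no H
  1 × C: no H
  1 × N: no H
  Total hydrogens = 5.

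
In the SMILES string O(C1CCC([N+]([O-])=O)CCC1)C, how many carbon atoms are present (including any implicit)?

8

The symbol for carbon appears 8 times in the SMILES.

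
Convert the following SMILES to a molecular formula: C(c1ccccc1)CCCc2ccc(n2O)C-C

C16H21NO

Heavy atoms from the SMILES: 16 C, 1 N, 1 O.
Implicit hydrogens by atom environment:
  7 × C (aromatic): 1 H each → 7
  5 × C: 2 H each → 10
  3 × C (aromatic): no H
  1 × C: 3 H
  1 × N (aromatic): no H
  1 × O: 1 H
  Total hydrogens = 21.
Molecular formula: C16H21NO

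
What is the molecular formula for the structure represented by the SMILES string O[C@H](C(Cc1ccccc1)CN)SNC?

C11H18N2OS

Heavy atoms from the SMILES: 11 C, 2 N, 1 O, 1 S.
Implicit hydrogens by atom environment:
  5 × C (aromatic): 1 H each → 5
  2 × C: 2 H each → 4
  2 × C: 1 H each → 2
  1 × C: 3 H
  1 × C (aromatic): no H
  1 × N: 2 H
  1 × N: 1 H
  1 × O: 1 H
  1 × S: no H
  Total hydrogens = 18.
Molecular formula: C11H18N2OS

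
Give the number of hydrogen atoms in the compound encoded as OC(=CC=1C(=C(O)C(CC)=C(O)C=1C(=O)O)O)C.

14

Hydrogens are implicit in SMILES; fill each atom to its normal valence:
  6 × C (aromatic): no H
  5 × O: 1 H each → 5
  2 × C: 3 H each → 6
  2 × C: no H
  1 × C: 2 H
  1 × C: 1 H
  1 × O: no H
  Total hydrogens = 14.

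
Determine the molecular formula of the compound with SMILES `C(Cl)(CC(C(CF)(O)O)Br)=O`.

C5H7BrClFO3

Heavy atoms from the SMILES: 1 Br, 5 C, 1 Cl, 1 F, 3 O.
Implicit hydrogens by atom environment:
  2 × C: 2 H each → 4
  2 × C: no H
  2 × O: 1 H each → 2
  1 × Br: no H
  1 × C: 1 H
  1 × Cl: no H
  1 × F: no H
  1 × O: no H
  Total hydrogens = 7.
Molecular formula: C5H7BrClFO3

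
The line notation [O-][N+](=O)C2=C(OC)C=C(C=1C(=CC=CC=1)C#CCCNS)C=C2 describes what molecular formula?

C17H16N2O3S

Heavy atoms from the SMILES: 17 C, 2 N, 3 O, 1 S.
Implicit hydrogens by atom environment:
  7 × C (aromatic): 1 H each → 7
  5 × C (aromatic): no H
  2 × C: 2 H each → 4
  2 × C: no H
  2 × O: no H
  1 × C: 3 H
  1 × N: 1 H
  1 × N (charge +1): no H
  1 × O (charge -1): no H
  1 × S: 1 H
  Total hydrogens = 16.
Molecular formula: C17H16N2O3S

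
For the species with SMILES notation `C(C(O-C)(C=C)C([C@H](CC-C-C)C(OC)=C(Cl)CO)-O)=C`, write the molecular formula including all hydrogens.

Heavy atoms from the SMILES: 16 C, 1 Cl, 4 O.
Implicit hydrogens by atom environment:
  6 × C: 2 H each → 12
  4 × C: 1 H each → 4
  3 × C: 3 H each → 9
  3 × C: no H
  2 × O: 1 H each → 2
  2 × O: no H
  1 × Cl: no H
  Total hydrogens = 27.
Molecular formula: C16H27ClO4

C16H27ClO4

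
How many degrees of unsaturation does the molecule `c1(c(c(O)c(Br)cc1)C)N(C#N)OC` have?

6

Molecular formula from the SMILES: C9H9BrN2O2.
DoU = (2C + 2 + N − H − X)/2 = (2·9 + 2 + 2 − 9 − 1)/2 = 12/2 = 6.
(Structurally: 1 ring(s) + 5 π bond(s) = 6.)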